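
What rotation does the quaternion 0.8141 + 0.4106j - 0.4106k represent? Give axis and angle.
axis = (0, √2/2, -√2/2), θ = 71°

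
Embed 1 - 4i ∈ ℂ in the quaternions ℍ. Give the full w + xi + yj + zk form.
1 - 4i + 0j + 0k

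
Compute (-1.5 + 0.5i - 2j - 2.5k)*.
-1.5 - 0.5i + 2j + 2.5k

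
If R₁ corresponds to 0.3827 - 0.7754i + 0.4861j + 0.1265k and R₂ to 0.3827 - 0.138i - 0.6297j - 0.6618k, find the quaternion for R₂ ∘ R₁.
0.4293 - 0.1075i + 0.4757j - 0.7602k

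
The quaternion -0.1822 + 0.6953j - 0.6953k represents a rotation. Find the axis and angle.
axis = (0, √2/2, -√2/2), θ = 201°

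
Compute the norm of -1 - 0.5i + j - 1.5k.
2.121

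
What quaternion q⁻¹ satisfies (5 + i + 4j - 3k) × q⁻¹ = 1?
0.098 - 0.0196i - 0.0784j + 0.0588k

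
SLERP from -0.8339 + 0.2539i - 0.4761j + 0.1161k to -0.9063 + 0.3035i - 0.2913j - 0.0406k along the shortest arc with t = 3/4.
-0.8937 + 0.2929i - 0.3398j - 0.0013k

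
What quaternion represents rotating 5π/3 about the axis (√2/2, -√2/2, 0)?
-0.866 + 0.3536i - 0.3536j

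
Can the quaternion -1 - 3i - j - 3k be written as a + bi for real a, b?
No. The quaternion -1 - 3i - j - 3k has j-coefficient y = -1 and k-coefficient z = -3, not both zero, so it does not lie in the complex subalgebra spanned by 1 and i.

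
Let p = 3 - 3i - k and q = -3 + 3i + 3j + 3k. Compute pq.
3 + 21i + 15j + 3k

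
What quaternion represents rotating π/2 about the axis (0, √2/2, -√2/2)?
0.7071 + 0.5j - 0.5k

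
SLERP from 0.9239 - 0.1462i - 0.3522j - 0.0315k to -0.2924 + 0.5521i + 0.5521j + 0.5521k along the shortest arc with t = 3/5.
0.6191 - 0.4353i - 0.5299j - 0.3826k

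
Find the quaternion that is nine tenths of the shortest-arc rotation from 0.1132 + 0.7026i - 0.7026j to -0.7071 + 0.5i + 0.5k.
-0.6602 + 0.5719i - 0.0943j + 0.4776k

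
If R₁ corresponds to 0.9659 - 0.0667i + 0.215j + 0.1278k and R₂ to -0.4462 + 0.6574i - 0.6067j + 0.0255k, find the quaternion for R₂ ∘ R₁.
-0.26 + 0.5817i - 0.7677j + 0.0685k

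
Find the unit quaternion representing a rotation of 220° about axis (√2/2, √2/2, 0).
-0.342 + 0.6645i + 0.6645j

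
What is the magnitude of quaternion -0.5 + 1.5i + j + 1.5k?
2.398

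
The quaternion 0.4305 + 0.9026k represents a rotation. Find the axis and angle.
axis = (0, 0, 1), θ = 129°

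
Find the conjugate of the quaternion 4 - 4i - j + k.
4 + 4i + j - k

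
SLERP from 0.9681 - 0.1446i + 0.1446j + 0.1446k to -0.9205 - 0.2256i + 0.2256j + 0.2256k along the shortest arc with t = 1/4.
0.996 - 0.0516i + 0.0516j + 0.0516k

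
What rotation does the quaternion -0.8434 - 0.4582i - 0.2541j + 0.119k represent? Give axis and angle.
axis = (-0.8528, -0.4729, 0.2215), θ = 295°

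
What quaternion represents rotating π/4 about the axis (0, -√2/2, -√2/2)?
0.9239 - 0.2706j - 0.2706k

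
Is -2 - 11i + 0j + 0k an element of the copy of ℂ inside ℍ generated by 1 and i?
Yes. The quaternion -2 - 11i has j- and k-coefficients y = z = 0, so it lies in the complex subalgebra spanned by 1 and i.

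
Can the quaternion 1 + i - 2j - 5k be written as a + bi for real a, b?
No. The quaternion 1 + i - 2j - 5k has j-coefficient y = -2 and k-coefficient z = -5, not both zero, so it does not lie in the complex subalgebra spanned by 1 and i.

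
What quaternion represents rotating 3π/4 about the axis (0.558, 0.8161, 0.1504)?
0.3827 + 0.5155i + 0.754j + 0.139k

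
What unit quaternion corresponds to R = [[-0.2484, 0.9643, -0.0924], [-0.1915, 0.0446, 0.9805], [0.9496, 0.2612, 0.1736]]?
-0.4924 + 0.3652i + 0.529j + 0.5868k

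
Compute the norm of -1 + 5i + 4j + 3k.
√51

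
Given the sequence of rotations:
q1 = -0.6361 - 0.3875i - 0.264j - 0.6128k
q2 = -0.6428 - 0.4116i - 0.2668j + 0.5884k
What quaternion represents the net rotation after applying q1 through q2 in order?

q2 · q1 = 0.5395 + 0.8297i - 0.1408j + 0.0249k
0.5395 + 0.8297i - 0.1408j + 0.0249k


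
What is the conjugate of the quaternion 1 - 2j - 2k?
1 + 2j + 2k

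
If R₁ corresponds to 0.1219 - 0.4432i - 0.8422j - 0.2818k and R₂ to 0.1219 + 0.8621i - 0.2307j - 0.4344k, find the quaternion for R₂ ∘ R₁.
0.0802 - 0.2498i + 0.3047j - 0.9156k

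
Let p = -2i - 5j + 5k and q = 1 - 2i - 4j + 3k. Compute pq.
-39 + 3i - 9j + 3k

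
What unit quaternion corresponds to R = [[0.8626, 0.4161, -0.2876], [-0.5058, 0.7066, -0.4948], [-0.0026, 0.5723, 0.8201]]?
0.9205 + 0.2898i - 0.0774j - 0.2504k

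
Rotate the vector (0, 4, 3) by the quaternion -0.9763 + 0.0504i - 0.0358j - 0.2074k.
(-1.487, 3.975, 2.643)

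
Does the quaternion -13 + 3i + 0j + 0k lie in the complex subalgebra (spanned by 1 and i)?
Yes. The quaternion -13 + 3i has j- and k-coefficients y = z = 0, so it lies in the complex subalgebra spanned by 1 and i.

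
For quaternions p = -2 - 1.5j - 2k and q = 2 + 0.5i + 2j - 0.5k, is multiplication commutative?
No: pq = -2 + 3.75i - 8j - 2.25k ≠ -2 - 5.75i - 6j - 3.75k = qp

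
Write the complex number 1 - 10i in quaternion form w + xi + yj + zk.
1 - 10i + 0j + 0k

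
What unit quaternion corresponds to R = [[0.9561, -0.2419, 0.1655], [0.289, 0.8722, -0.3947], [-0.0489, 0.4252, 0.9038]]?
0.9659 + 0.2122i + 0.0555j + 0.1374k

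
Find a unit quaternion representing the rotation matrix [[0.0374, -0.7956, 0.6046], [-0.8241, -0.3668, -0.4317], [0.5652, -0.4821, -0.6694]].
-0.0175 + 0.72i - 0.5624j + 0.4062k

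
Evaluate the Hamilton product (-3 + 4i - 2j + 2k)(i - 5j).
-14 + 7i + 17j - 18k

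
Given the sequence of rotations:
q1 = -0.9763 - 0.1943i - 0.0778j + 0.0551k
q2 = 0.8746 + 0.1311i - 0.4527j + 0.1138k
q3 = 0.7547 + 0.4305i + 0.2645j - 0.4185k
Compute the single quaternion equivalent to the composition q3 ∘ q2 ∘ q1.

q2 · q1 = -0.8699 - 0.314i + 0.3446j - 0.1611k
q3 · q2 · q1 = -0.6799 - 0.5099i + 0.2307j + 0.4739k
-0.6799 - 0.5099i + 0.2307j + 0.4739k


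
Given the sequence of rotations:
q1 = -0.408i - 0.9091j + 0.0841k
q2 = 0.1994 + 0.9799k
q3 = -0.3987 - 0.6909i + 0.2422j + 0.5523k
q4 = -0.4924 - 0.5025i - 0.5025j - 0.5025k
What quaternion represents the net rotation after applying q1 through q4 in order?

q2 · q1 = -0.0824 + 0.8095i - 0.5811j + 0.0168k
q3 · q2 · q1 = 0.7236 + 0.0592i + 0.6704j + 0.1532k
q4 · q3 · q2 · q1 = 0.0873 - 0.1329i - 0.6465j - 0.7462k
0.0873 - 0.1329i - 0.6465j - 0.7462k


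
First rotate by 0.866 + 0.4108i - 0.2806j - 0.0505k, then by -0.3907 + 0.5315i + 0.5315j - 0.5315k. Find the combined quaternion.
-0.4344 + 0.1238i + 0.3784j - 0.808k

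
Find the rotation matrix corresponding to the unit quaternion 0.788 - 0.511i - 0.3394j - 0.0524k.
[[0.7641, 0.4294, -0.4813], [0.2643, 0.4723, 0.8409], [0.5884, -0.7698, 0.2474]]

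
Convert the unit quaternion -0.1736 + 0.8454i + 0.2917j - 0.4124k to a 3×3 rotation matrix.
[[0.4897, 0.35, -0.7986], [0.6364, -0.7695, 0.0529], [-0.596, -0.5341, -0.5996]]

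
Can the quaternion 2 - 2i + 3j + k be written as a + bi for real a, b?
No. The quaternion 2 - 2i + 3j + k has j-coefficient y = 3 and k-coefficient z = 1, not both zero, so it does not lie in the complex subalgebra spanned by 1 and i.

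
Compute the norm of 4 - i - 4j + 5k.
√58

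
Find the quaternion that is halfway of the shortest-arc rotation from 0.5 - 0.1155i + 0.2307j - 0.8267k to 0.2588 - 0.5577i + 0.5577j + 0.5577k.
0.1598 + 0.293i - 0.2167j - 0.9174k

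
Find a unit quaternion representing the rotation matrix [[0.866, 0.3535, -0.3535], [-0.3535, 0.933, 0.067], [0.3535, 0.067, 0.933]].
0.9659 - 0.183j - 0.183k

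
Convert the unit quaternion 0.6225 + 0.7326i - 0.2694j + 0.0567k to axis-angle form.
axis = (0.9361, -0.3442, 0.0724), θ = 103°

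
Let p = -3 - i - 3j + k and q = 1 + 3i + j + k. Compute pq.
2 - 14i - 2j + 6k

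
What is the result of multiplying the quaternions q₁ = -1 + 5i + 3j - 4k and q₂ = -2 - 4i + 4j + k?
14 + 13i + j + 39k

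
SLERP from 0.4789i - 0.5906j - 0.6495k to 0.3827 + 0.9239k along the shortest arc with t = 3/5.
-0.2526 + 0.217i - 0.2676j - 0.9042k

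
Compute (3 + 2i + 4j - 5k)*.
3 - 2i - 4j + 5k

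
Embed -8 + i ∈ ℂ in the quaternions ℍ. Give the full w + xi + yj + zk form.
-8 + i + 0j + 0k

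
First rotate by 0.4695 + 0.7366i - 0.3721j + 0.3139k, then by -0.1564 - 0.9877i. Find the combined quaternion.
0.6541 - 0.5789i + 0.3682j + 0.3184k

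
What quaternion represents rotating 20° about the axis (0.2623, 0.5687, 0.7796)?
0.9848 + 0.0455i + 0.0988j + 0.1354k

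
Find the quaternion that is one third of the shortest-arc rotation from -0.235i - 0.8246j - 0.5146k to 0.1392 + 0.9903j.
-0.0491 - 0.1624i - 0.9191j - 0.3555k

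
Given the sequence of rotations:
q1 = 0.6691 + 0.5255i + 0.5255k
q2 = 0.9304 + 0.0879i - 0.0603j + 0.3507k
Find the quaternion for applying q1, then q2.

q2 · q1 = 0.392 + 0.5161i + 0.0978j + 0.7553k
0.392 + 0.5161i + 0.0978j + 0.7553k


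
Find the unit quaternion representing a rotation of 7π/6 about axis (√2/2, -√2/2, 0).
-0.2588 + 0.683i - 0.683j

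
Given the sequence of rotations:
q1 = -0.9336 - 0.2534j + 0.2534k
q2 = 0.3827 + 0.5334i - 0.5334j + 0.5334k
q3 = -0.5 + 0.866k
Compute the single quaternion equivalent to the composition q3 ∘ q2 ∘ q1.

q2 · q1 = -0.6276 - 0.498i + 0.2658j - 0.5362k
q3 · q2 · q1 = 0.7781 + 0.0188i - 0.5642j - 0.2754k
0.7781 + 0.0188i - 0.5642j - 0.2754k


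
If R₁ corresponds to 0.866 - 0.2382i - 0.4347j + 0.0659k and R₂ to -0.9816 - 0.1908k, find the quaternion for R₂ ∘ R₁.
-0.8375 + 0.1509i + 0.4722j - 0.2299k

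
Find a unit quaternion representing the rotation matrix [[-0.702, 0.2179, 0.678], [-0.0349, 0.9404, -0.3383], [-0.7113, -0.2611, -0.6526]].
0.3827 + 0.0504i + 0.9076j - 0.1651k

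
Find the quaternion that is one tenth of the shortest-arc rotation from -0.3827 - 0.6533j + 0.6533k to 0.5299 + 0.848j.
-0.4079 - 0.6901j + 0.5978k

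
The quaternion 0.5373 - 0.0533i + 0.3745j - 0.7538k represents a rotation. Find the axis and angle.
axis = (-0.0632, 0.444, -0.8938), θ = 115°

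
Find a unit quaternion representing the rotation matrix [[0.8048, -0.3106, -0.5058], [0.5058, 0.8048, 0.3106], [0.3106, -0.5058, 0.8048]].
0.9239 - 0.2209i - 0.2209j + 0.2209k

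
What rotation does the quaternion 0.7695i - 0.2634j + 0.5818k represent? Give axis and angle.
axis = (0.7695, -0.2634, 0.5818), θ = π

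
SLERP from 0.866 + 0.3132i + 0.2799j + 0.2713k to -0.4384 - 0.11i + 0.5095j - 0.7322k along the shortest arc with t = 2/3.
0.6739 + 0.2074i - 0.2692j + 0.656k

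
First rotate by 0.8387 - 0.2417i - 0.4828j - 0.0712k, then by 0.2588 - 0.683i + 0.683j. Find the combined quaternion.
0.3817 - 0.684i + 0.3993j + 0.4764k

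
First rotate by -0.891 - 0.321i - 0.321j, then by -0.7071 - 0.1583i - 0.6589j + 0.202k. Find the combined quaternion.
0.3677 + 0.4329i + 0.7492j - 0.3407k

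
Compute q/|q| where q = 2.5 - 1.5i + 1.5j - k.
0.7293 - 0.4376i + 0.4376j - 0.2917k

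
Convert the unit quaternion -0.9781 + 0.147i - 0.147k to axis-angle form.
axis = (√2/2, 0, -√2/2), θ = 336°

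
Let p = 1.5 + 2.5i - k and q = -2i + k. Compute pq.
6 - 3i - 0.5j + 1.5k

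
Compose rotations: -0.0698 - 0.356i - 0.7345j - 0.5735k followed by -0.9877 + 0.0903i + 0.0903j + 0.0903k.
0.2192 + 0.3599i + 0.7388j + 0.526k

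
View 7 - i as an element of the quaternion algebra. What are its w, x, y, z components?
7 - i + 0j + 0k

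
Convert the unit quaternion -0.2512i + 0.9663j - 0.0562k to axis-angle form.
axis = (-0.2512, 0.9663, -0.0562), θ = π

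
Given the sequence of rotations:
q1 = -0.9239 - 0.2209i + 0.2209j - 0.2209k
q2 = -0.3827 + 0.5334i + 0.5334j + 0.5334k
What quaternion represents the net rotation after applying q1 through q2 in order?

q2 · q1 = 0.4714 - 0.6439i - 0.5773j - 0.1726k
0.4714 - 0.6439i - 0.5773j - 0.1726k


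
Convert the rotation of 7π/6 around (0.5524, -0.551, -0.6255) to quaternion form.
-0.2588 + 0.5336i - 0.5322j - 0.6042k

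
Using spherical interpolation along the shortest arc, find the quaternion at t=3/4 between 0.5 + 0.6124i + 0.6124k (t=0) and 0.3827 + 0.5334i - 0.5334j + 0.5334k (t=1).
0.4254 + 0.5706i - 0.4096j + 0.5706k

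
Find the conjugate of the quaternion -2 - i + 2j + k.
-2 + i - 2j - k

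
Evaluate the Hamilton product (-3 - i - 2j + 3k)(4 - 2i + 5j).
-4 - 13i - 29j + 3k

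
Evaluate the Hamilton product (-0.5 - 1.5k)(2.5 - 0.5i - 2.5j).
-1.25 - 3.5i + 2j - 3.75k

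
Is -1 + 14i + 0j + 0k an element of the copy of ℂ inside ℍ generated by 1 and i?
Yes. The quaternion -1 + 14i has j- and k-coefficients y = z = 0, so it lies in the complex subalgebra spanned by 1 and i.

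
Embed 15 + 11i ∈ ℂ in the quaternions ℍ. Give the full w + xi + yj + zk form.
15 + 11i + 0j + 0k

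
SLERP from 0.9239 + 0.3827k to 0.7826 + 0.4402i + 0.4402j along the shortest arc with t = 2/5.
0.9311 + 0.1914i + 0.1914j + 0.2447k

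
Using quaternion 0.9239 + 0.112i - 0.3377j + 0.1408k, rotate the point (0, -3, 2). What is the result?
(-0.177, -3.41, 1.158)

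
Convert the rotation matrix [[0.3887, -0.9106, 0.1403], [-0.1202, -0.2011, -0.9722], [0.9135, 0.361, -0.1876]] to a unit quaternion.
0.5 + 0.6666i - 0.3866j + 0.3952k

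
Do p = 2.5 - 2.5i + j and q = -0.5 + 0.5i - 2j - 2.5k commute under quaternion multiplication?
No: pq = 2 - 11.75j - 1.75k ≠ 2 + 5i + 0.75j - 10.75k = qp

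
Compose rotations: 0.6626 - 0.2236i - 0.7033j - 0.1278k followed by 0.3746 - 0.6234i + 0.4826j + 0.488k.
0.5106 - 0.2153i - 0.1325j + 0.8218k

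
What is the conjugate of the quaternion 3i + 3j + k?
-3i - 3j - k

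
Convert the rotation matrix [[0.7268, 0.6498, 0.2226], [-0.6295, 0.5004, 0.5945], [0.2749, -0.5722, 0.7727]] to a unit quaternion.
0.866 - 0.3368i - 0.0151j - 0.3693k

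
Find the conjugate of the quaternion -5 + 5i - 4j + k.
-5 - 5i + 4j - k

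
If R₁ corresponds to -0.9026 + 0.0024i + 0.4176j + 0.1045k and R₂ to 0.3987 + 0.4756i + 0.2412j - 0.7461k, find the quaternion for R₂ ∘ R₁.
-0.3838 - 0.0915i - 0.1027j + 0.9131k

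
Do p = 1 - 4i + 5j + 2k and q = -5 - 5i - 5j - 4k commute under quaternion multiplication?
No: pq = 8 + 5i - 56j + 31k ≠ 8 + 25i - 4j - 59k = qp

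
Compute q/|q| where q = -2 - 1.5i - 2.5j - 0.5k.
-0.5601 - 0.4201i - 0.7001j - 0.14k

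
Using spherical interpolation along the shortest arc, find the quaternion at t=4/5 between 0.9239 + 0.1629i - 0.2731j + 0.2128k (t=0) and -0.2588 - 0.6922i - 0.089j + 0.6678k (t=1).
0.4926 + 0.6754i + 0.0051j - 0.5487k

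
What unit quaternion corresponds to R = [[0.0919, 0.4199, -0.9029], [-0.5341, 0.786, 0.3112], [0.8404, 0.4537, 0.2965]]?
0.7373 + 0.0483i - 0.5911j - 0.3235k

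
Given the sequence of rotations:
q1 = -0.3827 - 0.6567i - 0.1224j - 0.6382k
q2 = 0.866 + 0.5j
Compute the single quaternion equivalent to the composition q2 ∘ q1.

q2 · q1 = -0.2702 - 0.8878i - 0.2973j - 0.2243k
-0.2702 - 0.8878i - 0.2973j - 0.2243k


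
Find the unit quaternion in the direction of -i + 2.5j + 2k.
-0.2981i + 0.7454j + 0.5963k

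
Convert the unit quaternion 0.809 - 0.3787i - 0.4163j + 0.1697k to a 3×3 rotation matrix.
[[0.5958, 0.0407, -0.8021], [0.5899, 0.6556, 0.4714], [0.545, -0.754, 0.3666]]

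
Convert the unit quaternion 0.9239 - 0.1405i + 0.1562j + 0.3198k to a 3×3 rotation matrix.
[[0.7467, -0.6348, 0.1988], [0.547, 0.756, 0.3595], [-0.3785, -0.1597, 0.9117]]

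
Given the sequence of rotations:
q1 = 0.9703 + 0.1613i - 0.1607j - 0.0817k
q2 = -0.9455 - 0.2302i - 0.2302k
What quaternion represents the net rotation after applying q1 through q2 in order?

q2 · q1 = -0.8991 - 0.4129i + 0.096j - 0.1091k
-0.8991 - 0.4129i + 0.096j - 0.1091k


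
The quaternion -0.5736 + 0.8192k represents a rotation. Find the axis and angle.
axis = (0, 0, 1), θ = 250°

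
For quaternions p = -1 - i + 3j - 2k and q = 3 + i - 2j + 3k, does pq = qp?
No: pq = 10 + i + 12j - 10k ≠ 10 - 9i + 10j - 8k = qp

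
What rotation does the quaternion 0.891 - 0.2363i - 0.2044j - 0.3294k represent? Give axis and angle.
axis = (-0.5205, -0.4502, -0.7255), θ = 54°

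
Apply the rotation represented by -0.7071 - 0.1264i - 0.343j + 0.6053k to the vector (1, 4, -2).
(3.139, 1.36, -3.05)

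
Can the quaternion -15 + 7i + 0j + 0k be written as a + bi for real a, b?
Yes. The quaternion -15 + 7i has j- and k-coefficients y = z = 0, so it lies in the complex subalgebra spanned by 1 and i.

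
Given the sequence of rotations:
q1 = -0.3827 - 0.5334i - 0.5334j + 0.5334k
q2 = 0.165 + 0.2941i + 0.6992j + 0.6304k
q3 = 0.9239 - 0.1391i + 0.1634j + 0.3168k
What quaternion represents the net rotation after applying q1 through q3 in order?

q2 · q1 = 0.1304 + 0.5086i - 0.8487j + 0.0628k
q3 · q2 · q1 = 0.31 + 0.7309i - 0.5929j + 0.1343k
0.31 + 0.7309i - 0.5929j + 0.1343k


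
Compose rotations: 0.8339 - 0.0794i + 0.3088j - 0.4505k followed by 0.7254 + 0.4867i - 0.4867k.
0.4243 + 0.4986i + 0.4819j - 0.5824k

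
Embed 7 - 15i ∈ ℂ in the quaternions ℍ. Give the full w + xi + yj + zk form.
7 - 15i + 0j + 0k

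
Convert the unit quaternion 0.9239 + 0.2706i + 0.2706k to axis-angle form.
axis = (√2/2, 0, √2/2), θ = π/4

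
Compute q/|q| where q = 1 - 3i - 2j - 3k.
0.2085 - 0.6255i - 0.417j - 0.6255k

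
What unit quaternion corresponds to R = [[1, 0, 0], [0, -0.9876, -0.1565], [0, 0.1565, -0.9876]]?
0.0785 + 0.9969i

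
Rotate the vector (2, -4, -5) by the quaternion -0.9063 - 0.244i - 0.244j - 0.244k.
(0.01, -0.309, -6.701)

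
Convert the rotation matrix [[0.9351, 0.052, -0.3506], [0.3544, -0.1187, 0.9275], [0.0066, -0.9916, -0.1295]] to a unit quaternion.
0.6494 - 0.7388i - 0.1375j + 0.1164k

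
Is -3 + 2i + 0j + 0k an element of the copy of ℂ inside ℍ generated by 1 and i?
Yes. The quaternion -3 + 2i has j- and k-coefficients y = z = 0, so it lies in the complex subalgebra spanned by 1 and i.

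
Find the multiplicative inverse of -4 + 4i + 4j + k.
-0.0816 - 0.0816i - 0.0816j - 0.0204k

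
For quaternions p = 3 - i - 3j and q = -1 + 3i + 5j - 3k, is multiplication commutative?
No: pq = 15 + 19i + 15j - 5k ≠ 15 + i + 21j - 13k = qp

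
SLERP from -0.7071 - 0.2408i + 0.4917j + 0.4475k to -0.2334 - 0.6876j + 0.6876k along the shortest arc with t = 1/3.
-0.6919 - 0.1987i + 0.0861j + 0.6888k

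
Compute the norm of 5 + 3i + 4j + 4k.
√66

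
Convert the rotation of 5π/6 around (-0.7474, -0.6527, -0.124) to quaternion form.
0.2588 - 0.7219i - 0.6305j - 0.1198k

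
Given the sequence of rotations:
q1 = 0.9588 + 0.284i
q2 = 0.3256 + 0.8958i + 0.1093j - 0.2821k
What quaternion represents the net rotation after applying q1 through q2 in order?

q2 · q1 = 0.0578 + 0.9514i + 0.0247j - 0.3015k
0.0578 + 0.9514i + 0.0247j - 0.3015k


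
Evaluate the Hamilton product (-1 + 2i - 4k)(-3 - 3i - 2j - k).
5 - 11i + 16j + 9k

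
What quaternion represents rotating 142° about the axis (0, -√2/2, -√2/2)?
0.3256 - 0.6686j - 0.6686k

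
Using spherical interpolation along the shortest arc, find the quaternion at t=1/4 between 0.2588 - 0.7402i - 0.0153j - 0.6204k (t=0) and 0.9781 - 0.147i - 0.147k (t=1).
0.5114 - 0.6549i - 0.0126j - 0.5562k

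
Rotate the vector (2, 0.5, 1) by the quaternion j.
(-2, 0.5, -1)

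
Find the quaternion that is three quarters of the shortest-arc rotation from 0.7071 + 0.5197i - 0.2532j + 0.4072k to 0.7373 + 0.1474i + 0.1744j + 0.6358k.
0.7571 + 0.2519i + 0.0673j + 0.599k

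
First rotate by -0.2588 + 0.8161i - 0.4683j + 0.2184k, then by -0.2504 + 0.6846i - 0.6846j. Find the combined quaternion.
-0.8145 - 0.531i + 0.1449j + 0.1834k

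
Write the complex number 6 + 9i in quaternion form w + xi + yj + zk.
6 + 9i + 0j + 0k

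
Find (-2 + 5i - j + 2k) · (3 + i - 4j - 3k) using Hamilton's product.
-9 + 24i + 22j - 7k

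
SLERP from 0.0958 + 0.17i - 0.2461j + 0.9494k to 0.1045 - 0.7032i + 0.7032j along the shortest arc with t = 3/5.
-0.0268 + 0.5977i - 0.6367j + 0.4864k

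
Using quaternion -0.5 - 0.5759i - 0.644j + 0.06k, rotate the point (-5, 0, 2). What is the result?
(0.333, -4.715, 2.58)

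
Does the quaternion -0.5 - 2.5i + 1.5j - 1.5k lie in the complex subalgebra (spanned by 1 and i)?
No. The quaternion -0.5 - 2.5i + 1.5j - 1.5k has j-coefficient y = 1.5 and k-coefficient z = -1.5, not both zero, so it does not lie in the complex subalgebra spanned by 1 and i.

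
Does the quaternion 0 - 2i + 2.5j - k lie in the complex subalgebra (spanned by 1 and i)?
No. The quaternion -2i + 2.5j - k has j-coefficient y = 2.5 and k-coefficient z = -1, not both zero, so it does not lie in the complex subalgebra spanned by 1 and i.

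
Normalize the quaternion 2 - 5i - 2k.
0.3482 - 0.8704i - 0.3482k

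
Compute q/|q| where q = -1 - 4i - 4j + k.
-0.1715 - 0.686i - 0.686j + 0.1715k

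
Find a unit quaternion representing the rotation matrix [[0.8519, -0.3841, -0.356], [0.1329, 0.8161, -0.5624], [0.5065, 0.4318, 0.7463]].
0.9239 + 0.269i - 0.2334j + 0.1399k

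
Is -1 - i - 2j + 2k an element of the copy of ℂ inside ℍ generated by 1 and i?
No. The quaternion -1 - i - 2j + 2k has j-coefficient y = -2 and k-coefficient z = 2, not both zero, so it does not lie in the complex subalgebra spanned by 1 and i.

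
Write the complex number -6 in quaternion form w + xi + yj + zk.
-6 + 0i + 0j + 0k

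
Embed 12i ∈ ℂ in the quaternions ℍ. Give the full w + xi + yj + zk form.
0 + 12i + 0j + 0k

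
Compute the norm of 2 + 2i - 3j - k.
√18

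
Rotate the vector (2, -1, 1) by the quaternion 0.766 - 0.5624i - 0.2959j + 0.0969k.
(0.866, 1.418, 1.8)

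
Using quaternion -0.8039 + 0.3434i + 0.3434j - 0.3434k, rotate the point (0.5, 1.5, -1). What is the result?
(0.578, 0.87, -1.552)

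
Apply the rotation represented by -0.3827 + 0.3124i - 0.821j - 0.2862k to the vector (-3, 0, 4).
(3.334, 3.718, 0.249)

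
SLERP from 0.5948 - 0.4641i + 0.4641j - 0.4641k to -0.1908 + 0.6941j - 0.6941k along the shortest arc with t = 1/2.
0.2309 - 0.2652i + 0.6619j - 0.6619k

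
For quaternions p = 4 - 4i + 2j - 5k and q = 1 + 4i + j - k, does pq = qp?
No: pq = 13 + 15i - 18j - 21k ≠ 13 + 9i + 30j + 3k = qp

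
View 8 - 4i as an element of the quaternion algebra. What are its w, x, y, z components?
8 - 4i + 0j + 0k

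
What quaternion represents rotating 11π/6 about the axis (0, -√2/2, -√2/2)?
-0.9659 - 0.183j - 0.183k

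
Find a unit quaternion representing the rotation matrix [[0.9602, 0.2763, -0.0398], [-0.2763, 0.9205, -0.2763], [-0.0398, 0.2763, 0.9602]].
0.9799 + 0.141i - 0.141k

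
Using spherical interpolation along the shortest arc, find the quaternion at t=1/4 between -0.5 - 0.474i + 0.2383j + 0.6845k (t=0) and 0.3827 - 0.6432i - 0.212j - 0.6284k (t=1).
-0.5409 - 0.1944i + 0.2671j + 0.7735k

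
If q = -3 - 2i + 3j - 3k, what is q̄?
-3 + 2i - 3j + 3k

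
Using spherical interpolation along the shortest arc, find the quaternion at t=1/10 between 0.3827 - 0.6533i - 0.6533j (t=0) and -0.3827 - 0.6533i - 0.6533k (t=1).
0.314 - 0.7107i - 0.6234j - 0.0873k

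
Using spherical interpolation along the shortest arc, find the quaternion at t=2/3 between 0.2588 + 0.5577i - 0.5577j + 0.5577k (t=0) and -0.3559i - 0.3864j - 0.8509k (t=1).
0.1039 + 0.491i + 0.0659j + 0.8624k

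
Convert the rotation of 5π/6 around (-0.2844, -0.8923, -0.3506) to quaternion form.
0.2588 - 0.2747i - 0.8619j - 0.3387k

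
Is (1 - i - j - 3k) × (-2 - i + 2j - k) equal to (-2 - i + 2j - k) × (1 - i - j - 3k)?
No: pq = -4 + 8i + 6j + 2k ≠ -4 - 6i + 2j + 8k = qp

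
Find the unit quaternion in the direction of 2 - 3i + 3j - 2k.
0.3922 - 0.5883i + 0.5883j - 0.3922k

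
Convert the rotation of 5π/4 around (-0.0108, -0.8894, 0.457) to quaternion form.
-0.3827 - 0.01i - 0.8217j + 0.4222k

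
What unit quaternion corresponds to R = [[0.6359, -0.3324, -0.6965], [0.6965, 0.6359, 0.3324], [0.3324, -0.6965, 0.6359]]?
0.8526 - 0.3017i - 0.3017j + 0.3017k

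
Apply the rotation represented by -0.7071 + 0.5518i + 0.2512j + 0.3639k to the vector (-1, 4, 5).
(2.79, 5.558, -1.823)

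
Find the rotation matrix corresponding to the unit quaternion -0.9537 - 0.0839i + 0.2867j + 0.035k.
[[0.8332, 0.0187, -0.5527], [-0.1149, 0.9835, -0.14], [0.541, 0.1801, 0.8215]]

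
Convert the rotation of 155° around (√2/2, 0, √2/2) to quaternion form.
0.2164 + 0.6903i + 0.6903k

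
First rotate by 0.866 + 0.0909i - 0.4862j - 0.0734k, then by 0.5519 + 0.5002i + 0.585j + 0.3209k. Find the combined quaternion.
0.7405 + 0.5964i + 0.3042j - 0.059k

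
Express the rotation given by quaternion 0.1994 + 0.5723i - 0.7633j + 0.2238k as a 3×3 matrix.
[[-0.2654, -0.9629, -0.0482], [-0.7844, 0.2448, -0.5699], [0.5606, -0.1134, -0.8203]]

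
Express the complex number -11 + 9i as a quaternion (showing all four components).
-11 + 9i + 0j + 0k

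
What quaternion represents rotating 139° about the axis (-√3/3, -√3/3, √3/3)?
0.3502 - 0.5408i - 0.5408j + 0.5408k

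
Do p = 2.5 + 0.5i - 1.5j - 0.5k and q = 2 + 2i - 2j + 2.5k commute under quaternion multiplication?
No: pq = 2.25 + 1.25i - 10.25j + 7.25k ≠ 2.25 + 10.75i - 5.75j + 3.25k = qp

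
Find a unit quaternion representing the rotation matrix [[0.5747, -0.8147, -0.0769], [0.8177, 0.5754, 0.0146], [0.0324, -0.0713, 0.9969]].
0.887 - 0.0242i - 0.0308j + 0.4601k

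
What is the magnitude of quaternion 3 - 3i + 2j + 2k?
√26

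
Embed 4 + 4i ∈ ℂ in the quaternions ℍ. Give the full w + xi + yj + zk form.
4 + 4i + 0j + 0k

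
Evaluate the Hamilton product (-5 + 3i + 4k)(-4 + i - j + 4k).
1 - 13i - 3j - 39k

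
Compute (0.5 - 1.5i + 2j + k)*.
0.5 + 1.5i - 2j - k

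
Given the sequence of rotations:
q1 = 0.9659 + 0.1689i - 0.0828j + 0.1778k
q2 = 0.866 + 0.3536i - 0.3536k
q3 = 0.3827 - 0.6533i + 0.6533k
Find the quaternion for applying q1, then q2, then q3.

q2 · q1 = 0.8396 + 0.4585i - 0.1943j - 0.2168k
q3 · q2 · q1 = 0.7625 - 0.2461i + 0.0835j + 0.5925k
0.7625 - 0.2461i + 0.0835j + 0.5925k


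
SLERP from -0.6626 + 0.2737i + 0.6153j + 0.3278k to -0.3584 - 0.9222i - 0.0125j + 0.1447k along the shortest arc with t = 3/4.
-0.5785 - 0.7423i + 0.2205j + 0.2563k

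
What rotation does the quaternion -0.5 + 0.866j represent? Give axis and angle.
axis = (0, 1, 0), θ = 4π/3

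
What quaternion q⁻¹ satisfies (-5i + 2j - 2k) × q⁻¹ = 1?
0.1515i - 0.0606j + 0.0606k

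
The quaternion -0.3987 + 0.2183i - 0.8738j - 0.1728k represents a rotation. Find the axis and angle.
axis = (0.238, -0.9528, -0.1884), θ = 227°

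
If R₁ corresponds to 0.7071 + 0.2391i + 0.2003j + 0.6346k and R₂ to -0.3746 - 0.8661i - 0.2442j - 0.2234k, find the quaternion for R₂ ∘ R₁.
0.1329 - 0.8122i + 0.2485j - 0.5108k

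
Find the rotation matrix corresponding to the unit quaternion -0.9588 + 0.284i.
[[1, 0, 0], [0, 0.8387, 0.5446], [0, -0.5446, 0.8387]]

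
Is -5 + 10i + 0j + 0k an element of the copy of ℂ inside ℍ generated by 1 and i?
Yes. The quaternion -5 + 10i has j- and k-coefficients y = z = 0, so it lies in the complex subalgebra spanned by 1 and i.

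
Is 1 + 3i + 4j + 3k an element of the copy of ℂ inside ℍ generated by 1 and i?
No. The quaternion 1 + 3i + 4j + 3k has j-coefficient y = 4 and k-coefficient z = 3, not both zero, so it does not lie in the complex subalgebra spanned by 1 and i.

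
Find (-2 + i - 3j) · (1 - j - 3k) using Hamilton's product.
-5 + 10i + 2j + 5k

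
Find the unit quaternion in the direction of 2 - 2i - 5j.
0.3482 - 0.3482i - 0.8704j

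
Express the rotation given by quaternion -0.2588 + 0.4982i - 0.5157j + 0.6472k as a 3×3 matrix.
[[-0.3696, -0.1789, 0.9118], [-0.8488, -0.3341, -0.4097], [0.3779, -0.9254, -0.0283]]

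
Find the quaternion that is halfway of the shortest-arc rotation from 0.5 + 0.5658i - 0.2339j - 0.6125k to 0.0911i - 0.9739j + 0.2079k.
0.3294 + 0.4328i - 0.7957j - 0.2666k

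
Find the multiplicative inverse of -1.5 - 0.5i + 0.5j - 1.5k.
-0.3 + 0.1i - 0.1j + 0.3k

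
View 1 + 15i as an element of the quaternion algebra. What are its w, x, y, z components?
1 + 15i + 0j + 0k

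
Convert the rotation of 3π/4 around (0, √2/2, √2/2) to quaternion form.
0.3827 + 0.6533j + 0.6533k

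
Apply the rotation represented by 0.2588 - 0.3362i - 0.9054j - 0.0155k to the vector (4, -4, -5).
(-2.736, -1.701, 6.828)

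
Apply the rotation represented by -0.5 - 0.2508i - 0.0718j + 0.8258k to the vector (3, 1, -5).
(1.451, -1.012, -5.645)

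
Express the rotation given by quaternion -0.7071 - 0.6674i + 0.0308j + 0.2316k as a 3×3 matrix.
[[0.8908, 0.2864, -0.3527], [-0.3686, 0.0019, -0.9296], [-0.2656, 0.9581, 0.1073]]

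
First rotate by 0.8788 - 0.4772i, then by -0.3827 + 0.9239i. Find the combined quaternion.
0.1046 + 0.9945i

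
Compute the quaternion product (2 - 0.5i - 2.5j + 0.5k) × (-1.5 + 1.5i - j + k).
-5.25 + 1.75i + 3j + 5.5k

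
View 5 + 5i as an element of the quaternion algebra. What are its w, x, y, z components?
5 + 5i + 0j + 0k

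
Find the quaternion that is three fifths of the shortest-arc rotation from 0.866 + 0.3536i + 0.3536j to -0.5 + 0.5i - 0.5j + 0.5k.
0.7633 - 0.1758i + 0.5164j - 0.3461k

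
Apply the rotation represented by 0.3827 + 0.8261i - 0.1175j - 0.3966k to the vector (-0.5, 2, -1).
(0.635, -0.571, 2.126)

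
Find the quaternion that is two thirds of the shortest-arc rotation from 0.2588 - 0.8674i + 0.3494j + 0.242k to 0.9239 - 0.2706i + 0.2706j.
0.7739 - 0.5312i + 0.3319j + 0.0931k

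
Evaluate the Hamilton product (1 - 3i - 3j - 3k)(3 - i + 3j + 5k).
24 - 16i + 12j - 16k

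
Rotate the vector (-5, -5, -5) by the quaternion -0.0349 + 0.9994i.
(-5, 4.639, 5.337)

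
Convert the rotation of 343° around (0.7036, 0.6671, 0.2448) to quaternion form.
-0.989 + 0.104i + 0.0986j + 0.0362k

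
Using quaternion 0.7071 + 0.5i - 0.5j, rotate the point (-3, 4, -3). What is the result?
(-1.379, 5.621, 0.707)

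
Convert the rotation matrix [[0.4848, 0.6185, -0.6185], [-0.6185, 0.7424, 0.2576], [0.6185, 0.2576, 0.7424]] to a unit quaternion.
0.8616 - 0.3589j - 0.3589k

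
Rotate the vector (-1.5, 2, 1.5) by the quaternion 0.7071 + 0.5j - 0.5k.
(2.475, 1.311, 0.811)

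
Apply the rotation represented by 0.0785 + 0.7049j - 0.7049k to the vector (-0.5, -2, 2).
(0.494, -1.945, 2.055)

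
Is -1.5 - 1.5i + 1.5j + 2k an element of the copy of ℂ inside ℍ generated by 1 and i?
No. The quaternion -1.5 - 1.5i + 1.5j + 2k has j-coefficient y = 1.5 and k-coefficient z = 2, not both zero, so it does not lie in the complex subalgebra spanned by 1 and i.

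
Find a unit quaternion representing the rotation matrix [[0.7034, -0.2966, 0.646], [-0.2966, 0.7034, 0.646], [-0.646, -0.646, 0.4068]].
0.8387 - 0.3851i + 0.3851j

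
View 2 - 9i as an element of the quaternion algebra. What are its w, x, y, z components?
2 - 9i + 0j + 0k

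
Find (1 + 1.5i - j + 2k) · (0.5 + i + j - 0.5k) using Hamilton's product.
1 + 0.25i + 3.25j + 3k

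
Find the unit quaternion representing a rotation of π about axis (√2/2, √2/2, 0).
0.7071i + 0.7071j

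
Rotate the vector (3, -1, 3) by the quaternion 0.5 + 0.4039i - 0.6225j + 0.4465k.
(-0.357, -3.323, 2.798)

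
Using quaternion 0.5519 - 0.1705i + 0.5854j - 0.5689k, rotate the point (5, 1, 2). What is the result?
(0.445, -4.799, -2.602)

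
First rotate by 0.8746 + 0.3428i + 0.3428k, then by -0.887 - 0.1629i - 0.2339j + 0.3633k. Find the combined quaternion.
-0.8445 - 0.5267i - 0.0242j + 0.0939k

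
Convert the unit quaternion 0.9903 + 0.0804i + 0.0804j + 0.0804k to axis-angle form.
axis = (√3/3, √3/3, √3/3), θ = 16°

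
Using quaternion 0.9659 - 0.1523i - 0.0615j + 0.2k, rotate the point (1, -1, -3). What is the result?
(1.819, -1.277, -2.461)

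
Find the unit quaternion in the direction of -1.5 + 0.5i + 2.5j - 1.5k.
-0.4523 + 0.1508i + 0.7538j - 0.4523k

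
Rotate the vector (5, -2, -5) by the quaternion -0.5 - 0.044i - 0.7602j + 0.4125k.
(-7.059, 0.316, -2.018)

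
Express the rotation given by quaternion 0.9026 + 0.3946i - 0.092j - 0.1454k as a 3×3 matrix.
[[0.9408, 0.1899, -0.2808], [-0.3351, 0.6463, -0.6856], [0.0513, 0.7391, 0.6717]]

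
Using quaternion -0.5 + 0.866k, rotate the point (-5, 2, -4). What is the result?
(4.232, 3.33, -4)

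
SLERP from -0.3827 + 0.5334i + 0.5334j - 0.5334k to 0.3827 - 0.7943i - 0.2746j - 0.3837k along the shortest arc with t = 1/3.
-0.4336 + 0.707i + 0.5027j - 0.2439k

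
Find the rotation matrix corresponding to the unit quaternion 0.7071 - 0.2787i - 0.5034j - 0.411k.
[[0.1553, 0.8618, -0.4828], [-0.3006, 0.5068, 0.8079], [0.941, 0.0197, 0.3378]]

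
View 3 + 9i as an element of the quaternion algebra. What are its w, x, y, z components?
3 + 9i + 0j + 0k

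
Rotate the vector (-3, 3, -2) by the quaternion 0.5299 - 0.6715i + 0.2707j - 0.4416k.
(-2.837, 0.674, -3.674)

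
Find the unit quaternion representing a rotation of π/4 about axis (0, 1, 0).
0.9239 + 0.3827j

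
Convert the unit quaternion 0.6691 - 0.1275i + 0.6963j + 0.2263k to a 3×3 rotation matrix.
[[-0.0721, -0.4804, 0.8741], [0.1253, 0.8651, 0.4858], [-0.9895, 0.1445, -0.0022]]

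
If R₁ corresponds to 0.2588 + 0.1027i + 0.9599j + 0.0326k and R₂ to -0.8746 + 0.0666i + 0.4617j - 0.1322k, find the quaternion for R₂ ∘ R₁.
-0.6721 + 0.0694i - 0.7358j - 0.0462k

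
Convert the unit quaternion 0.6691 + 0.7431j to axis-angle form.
axis = (0, 1, 0), θ = 96°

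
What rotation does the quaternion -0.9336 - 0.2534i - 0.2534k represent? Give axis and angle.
axis = (-√2/2, 0, -√2/2), θ = 318°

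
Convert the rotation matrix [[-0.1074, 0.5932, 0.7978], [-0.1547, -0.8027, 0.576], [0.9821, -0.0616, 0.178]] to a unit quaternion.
-0.2588 + 0.6159i + 0.178j + 0.7225k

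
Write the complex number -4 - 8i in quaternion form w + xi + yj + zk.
-4 - 8i + 0j + 0k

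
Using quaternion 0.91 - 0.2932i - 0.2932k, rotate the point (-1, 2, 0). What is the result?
(0.239, 1.846, -1.239)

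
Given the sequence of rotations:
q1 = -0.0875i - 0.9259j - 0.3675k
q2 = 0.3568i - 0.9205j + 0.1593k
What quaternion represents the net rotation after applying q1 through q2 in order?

q2 · q1 = -0.7625 + 0.4858i + 0.1172j - 0.4109k
-0.7625 + 0.4858i + 0.1172j - 0.4109k


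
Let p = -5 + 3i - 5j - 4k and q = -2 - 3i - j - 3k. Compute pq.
2 + 20i + 36j + 5k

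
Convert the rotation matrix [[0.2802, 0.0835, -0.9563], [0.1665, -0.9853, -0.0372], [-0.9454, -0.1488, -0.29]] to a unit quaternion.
-0.0349 + 0.7993i + 0.0782j - 0.5948k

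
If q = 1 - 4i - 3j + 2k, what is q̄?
1 + 4i + 3j - 2k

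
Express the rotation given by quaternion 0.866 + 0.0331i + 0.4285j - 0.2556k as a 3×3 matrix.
[[0.5021, 0.4711, 0.7252], [-0.4143, 0.8671, -0.2764], [-0.7591, -0.1617, 0.6306]]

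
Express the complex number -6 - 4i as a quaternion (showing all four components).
-6 - 4i + 0j + 0k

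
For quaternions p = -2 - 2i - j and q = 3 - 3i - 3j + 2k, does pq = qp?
No: pq = -15 - 2i + 7j - k ≠ -15 + 2i - j - 7k = qp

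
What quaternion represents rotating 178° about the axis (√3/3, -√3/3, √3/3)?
0.0175 + 0.5773i - 0.5773j + 0.5773k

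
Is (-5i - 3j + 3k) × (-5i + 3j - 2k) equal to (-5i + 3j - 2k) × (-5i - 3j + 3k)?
No: pq = -10 - 3i - 25j - 30k ≠ -10 + 3i + 25j + 30k = qp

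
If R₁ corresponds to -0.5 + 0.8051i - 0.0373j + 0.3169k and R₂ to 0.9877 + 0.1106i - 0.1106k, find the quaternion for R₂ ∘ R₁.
-0.5478 + 0.7358i - 0.1609j + 0.3642k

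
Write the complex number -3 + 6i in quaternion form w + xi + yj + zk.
-3 + 6i + 0j + 0k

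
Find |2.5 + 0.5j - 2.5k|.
3.571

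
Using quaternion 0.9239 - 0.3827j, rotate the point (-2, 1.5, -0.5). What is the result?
(-1.061, 1.5, -1.768)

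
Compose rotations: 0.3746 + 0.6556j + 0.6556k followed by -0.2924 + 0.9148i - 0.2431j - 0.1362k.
0.1391 + 0.2726i - 0.8825j + 0.357k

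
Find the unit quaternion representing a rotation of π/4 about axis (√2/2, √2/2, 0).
0.9239 + 0.2706i + 0.2706j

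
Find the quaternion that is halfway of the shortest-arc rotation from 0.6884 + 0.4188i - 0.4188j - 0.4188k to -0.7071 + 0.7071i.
0.9043 - 0.1868i - 0.2714j - 0.2714k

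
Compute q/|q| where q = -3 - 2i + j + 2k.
-0.7071 - 0.4714i + 0.2357j + 0.4714k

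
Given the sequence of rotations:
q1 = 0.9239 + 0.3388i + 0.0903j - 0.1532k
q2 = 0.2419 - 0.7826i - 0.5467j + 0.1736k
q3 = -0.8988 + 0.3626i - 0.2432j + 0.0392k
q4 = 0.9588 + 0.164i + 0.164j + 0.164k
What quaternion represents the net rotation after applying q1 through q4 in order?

q2 · q1 = 0.5646 - 0.573i - 0.5443j + 0.2379k
q3 · q2 · q1 = -0.4414 + 0.6832i + 0.2432j - 0.5284k
q4 · q3 · q2 · q1 = -0.4885 + 0.4561i + 0.3595j - 0.6512k
-0.4885 + 0.4561i + 0.3595j - 0.6512k


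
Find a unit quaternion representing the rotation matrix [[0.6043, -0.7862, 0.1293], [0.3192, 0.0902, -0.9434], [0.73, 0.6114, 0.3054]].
0.7071 + 0.5497i - 0.2124j + 0.3908k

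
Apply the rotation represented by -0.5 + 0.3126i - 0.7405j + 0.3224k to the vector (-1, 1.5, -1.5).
(-1.319, 1.928, -0.208)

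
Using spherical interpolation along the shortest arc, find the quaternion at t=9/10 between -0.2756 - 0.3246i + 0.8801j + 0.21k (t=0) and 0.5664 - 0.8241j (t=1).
-0.5424 - 0.0338i + 0.8391j + 0.0219k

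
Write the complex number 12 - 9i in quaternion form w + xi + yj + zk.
12 - 9i + 0j + 0k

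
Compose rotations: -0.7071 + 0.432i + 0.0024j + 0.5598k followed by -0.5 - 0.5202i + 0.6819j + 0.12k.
0.5095 + 0.5333i - 0.1403j - 0.6606k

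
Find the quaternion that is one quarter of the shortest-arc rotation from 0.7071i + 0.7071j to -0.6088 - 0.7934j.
0.1775 + 0.5705i + 0.8019j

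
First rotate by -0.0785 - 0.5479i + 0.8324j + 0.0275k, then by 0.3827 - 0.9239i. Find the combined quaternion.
-0.5362 - 0.1372i + 0.344j - 0.7585k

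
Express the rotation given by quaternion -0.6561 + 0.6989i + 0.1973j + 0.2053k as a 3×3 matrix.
[[0.8378, 0.5452, 0.0281], [0.0064, -0.0612, 0.9981], [0.5459, -0.8361, -0.0548]]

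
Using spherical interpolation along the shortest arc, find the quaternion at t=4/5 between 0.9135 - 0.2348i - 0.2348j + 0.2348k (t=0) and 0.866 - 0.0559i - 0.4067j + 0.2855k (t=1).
0.8803 - 0.0924i - 0.3741j + 0.2768k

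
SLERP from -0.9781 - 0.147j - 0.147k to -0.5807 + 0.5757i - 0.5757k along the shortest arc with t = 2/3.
-0.7805 + 0.412i - 0.0548j - 0.4669k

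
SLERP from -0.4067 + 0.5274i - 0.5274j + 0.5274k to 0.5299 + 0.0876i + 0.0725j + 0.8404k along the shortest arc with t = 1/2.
0.0784 + 0.3912i - 0.2894j + 0.8701k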